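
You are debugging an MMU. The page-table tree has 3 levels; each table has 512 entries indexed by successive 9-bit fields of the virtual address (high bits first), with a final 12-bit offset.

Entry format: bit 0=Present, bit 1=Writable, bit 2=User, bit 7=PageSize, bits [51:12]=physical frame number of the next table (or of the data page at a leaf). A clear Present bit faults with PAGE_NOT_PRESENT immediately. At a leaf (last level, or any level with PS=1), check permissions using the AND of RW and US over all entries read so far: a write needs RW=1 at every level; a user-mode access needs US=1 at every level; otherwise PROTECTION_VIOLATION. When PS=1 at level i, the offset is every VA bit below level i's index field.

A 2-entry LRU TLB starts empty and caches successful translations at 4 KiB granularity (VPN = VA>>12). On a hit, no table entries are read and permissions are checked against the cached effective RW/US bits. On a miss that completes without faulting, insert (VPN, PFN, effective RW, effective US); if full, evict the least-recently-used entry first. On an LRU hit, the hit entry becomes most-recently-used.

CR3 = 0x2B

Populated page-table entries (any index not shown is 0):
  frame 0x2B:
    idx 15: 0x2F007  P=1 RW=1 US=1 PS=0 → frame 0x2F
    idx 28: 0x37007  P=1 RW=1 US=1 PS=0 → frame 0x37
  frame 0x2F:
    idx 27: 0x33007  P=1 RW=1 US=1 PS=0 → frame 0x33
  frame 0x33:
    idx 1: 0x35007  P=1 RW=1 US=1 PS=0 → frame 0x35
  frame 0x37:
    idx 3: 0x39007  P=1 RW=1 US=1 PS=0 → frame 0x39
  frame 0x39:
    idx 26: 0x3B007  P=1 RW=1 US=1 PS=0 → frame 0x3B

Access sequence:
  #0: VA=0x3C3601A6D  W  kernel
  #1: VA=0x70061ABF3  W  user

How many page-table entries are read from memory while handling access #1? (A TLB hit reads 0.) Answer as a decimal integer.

Walk each access:
#0 VA=0x3C3601A6D (w,kernel):
  lvl0: tbl 0x2B, slot 15 ⇒ 0x2F007 (P1/RW1/US1/PS0)
  lvl1: tbl 0x2F, slot 27 ⇒ 0x33007 (P1/RW1/US1/PS0)
  lvl2: tbl 0x33, slot 1 ⇒ 0x35007 (P1/RW1/US1/PS0)
  ⇒ phys 0x35A6D  [3 reads]
#1 VA=0x70061ABF3 (w,user):
  lvl0: tbl 0x2B, slot 28 ⇒ 0x37007 (P1/RW1/US1/PS0)
  lvl1: tbl 0x37, slot 3 ⇒ 0x39007 (P1/RW1/US1/PS0)
  lvl2: tbl 0x39, slot 26 ⇒ 0x3B007 (P1/RW1/US1/PS0)
  ⇒ phys 0x3BBF3  [3 reads]

Entries read for #1: 3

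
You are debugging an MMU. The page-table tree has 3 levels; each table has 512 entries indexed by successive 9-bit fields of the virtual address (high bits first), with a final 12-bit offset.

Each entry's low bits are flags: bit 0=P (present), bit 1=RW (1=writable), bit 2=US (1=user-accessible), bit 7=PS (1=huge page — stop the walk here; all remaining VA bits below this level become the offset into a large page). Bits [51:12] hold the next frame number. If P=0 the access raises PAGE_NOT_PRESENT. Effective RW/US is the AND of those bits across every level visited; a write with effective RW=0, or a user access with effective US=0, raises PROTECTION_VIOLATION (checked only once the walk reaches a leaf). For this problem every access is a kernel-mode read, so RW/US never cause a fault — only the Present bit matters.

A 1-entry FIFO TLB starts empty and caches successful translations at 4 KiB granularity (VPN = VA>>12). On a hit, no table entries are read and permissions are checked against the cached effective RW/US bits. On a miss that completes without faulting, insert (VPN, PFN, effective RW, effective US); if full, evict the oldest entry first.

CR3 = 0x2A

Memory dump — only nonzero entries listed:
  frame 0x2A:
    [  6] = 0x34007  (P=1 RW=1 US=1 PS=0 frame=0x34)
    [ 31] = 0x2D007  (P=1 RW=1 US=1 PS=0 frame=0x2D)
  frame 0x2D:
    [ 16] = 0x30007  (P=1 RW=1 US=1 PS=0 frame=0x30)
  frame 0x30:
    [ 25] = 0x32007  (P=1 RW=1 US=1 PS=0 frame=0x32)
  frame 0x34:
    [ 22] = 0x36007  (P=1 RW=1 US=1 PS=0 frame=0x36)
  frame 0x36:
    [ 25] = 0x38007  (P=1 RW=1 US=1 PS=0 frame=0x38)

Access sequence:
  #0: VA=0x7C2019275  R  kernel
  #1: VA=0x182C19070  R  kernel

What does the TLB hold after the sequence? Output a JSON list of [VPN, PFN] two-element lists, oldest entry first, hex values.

Walk each access:
#0 VA=0x7C2019275 (r,kernel):
  L0: frame=0x2A idx=31 entry=0x2D007 [P=1 RW=1 US=1 PS=0]
  L1: frame=0x2D idx=16 entry=0x30007 [P=1 RW=1 US=1 PS=0]
  L2: frame=0x30 idx=25 entry=0x32007 [P=1 RW=1 US=1 PS=0]
  → PA=0x32275  (3 entries read)
#1 VA=0x182C19070 (r,kernel):
  L0: frame=0x2A idx=6 entry=0x34007 [P=1 RW=1 US=1 PS=0]
  L1: frame=0x34 idx=22 entry=0x36007 [P=1 RW=1 US=1 PS=0]
  L2: frame=0x36 idx=25 entry=0x38007 [P=1 RW=1 US=1 PS=0]
  → PA=0x38070  (3 entries read)

TLB: [["0x182C19", "0x38"]]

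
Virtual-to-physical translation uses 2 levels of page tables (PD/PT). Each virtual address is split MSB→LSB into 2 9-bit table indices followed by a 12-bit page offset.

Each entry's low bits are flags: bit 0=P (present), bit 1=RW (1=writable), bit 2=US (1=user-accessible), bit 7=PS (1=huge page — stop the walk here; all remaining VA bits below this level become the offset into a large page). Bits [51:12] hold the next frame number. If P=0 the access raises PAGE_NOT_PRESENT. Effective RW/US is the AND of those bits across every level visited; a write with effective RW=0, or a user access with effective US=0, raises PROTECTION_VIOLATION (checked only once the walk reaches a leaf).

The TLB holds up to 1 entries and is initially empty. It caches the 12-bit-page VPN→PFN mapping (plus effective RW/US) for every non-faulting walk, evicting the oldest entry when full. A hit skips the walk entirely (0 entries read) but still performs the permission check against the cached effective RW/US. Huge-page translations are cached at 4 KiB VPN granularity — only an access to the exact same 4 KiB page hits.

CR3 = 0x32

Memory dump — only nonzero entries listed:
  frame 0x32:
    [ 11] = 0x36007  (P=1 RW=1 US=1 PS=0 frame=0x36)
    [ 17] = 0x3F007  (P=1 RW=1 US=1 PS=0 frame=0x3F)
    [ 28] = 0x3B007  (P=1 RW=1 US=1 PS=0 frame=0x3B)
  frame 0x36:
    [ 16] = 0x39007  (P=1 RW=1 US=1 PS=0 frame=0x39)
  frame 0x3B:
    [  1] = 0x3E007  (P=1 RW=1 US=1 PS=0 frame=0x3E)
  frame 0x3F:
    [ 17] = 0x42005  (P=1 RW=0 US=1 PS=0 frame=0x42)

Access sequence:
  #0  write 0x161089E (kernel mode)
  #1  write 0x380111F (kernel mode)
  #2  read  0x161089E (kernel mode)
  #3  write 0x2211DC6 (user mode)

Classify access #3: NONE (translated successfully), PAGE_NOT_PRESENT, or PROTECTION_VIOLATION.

Trace:
#0 VA=0x161089E (w,kernel):
  L0: frame=0x32 idx=11 entry=0x36007 [P=1 RW=1 US=1 PS=0]
  L1: frame=0x36 idx=16 entry=0x39007 [P=1 RW=1 US=1 PS=0]
  ⇒ phys 0x3989E  [2 reads]
#1 VA=0x380111F (w,kernel):
  L0: frame=0x32 idx=28 entry=0x3B007 [P=1 RW=1 US=1 PS=0]
  L1: frame=0x3B idx=1 entry=0x3E007 [P=1 RW=1 US=1 PS=0]
  ⇒ phys 0x3E11F  [2 reads]
#2 VA=0x161089E (r,kernel):
  L0: frame=0x32 idx=11 entry=0x36007 [P=1 RW=1 US=1 PS=0]
  L1: frame=0x36 idx=16 entry=0x39007 [P=1 RW=1 US=1 PS=0]
  ⇒ phys 0x3989E  [2 reads]
#3 VA=0x2211DC6 (w,user):
  L0: frame=0x32 idx=17 entry=0x3F007 [P=1 RW=1 US=1 PS=0]
  L1: frame=0x3F idx=17 entry=0x42005 [P=1 RW=0 US=1 PS=0]
  ⇒ fault: PROTECTION_VIOLATION  — 2 lookups

Access #3 fault: PROTECTION_VIOLATION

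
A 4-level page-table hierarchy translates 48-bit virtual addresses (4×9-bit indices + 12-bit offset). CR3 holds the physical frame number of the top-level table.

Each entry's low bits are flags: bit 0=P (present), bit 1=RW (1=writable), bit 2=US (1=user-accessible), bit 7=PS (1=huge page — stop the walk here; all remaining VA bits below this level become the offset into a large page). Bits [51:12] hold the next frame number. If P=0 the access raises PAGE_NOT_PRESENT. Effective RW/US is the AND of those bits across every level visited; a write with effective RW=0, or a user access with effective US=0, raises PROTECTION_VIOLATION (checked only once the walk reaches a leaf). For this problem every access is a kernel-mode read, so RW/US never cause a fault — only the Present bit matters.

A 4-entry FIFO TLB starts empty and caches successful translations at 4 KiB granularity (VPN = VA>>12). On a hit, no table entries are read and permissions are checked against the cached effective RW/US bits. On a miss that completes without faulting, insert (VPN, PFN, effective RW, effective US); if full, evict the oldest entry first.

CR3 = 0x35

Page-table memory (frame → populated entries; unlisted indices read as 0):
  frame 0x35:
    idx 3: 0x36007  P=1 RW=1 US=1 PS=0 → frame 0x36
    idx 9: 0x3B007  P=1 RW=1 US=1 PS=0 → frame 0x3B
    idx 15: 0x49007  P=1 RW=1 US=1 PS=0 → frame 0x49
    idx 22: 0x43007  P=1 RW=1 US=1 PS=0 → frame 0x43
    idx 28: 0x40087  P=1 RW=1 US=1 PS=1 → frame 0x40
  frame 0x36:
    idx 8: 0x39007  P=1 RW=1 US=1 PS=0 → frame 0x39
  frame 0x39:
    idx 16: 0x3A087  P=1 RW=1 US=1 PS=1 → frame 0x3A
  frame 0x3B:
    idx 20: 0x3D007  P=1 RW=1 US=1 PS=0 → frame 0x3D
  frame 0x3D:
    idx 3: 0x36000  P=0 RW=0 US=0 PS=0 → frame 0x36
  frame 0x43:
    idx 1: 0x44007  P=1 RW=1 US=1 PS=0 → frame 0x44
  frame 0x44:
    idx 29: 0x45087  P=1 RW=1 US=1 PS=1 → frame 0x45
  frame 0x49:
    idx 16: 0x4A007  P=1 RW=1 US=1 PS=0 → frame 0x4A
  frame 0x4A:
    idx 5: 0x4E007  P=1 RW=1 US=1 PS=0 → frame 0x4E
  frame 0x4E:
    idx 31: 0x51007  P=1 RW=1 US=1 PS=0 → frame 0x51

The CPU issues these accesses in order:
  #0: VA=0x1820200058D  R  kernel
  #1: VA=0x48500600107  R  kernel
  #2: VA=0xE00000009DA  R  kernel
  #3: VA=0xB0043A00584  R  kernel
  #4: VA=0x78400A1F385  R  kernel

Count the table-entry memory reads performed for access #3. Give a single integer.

Walk each access:
#0 VA=0x1820200058D (r,kernel):
  L0 @0x35[3] → 0x36007  P=1,RW=1,US=1,PS=0
  L1 @0x36[8] → 0x39007  P=1,RW=1,US=1,PS=0
  L2 @0x39[16] → 0x3A087  P=1,RW=1,US=1,PS=1
  ✓ 0x3A58D (huge @L2)  — 3 lookups
#1 VA=0x48500600107 (r,kernel):
  L0 @0x35[9] → 0x3B007  P=1,RW=1,US=1,PS=0
  L1 @0x3B[20] → 0x3D007  P=1,RW=1,US=1,PS=0
  L2 @0x3D[3] → 0x36000  P=0,RW=0,US=0,PS=0
  ✗ PAGE_NOT_PRESENT  [3 reads]
#2 VA=0xE00000009DA (r,kernel):
  L0 @0x35[28] → 0x40087  P=1,RW=1,US=1,PS=1
  ✓ 0x409DA (huge @L0)  — 1 lookups
#3 VA=0xB0043A00584 (r,kernel):
  L0 @0x35[22] → 0x43007  P=1,RW=1,US=1,PS=0
  L1 @0x43[1] → 0x44007  P=1,RW=1,US=1,PS=0
  L2 @0x44[29] → 0x45087  P=1,RW=1,US=1,PS=1
  ✓ 0x45584 (huge @L2)  — 3 lookups
#4 VA=0x78400A1F385 (r,kernel):
  L0 @0x35[15] → 0x49007  P=1,RW=1,US=1,PS=0
  L1 @0x49[16] → 0x4A007  P=1,RW=1,US=1,PS=0
  L2 @0x4A[5] → 0x4E007  P=1,RW=1,US=1,PS=0
  L3 @0x4E[31] → 0x51007  P=1,RW=1,US=1,PS=0
  ✓ 0x51385  — 4 lookups

Entries read for #3: 3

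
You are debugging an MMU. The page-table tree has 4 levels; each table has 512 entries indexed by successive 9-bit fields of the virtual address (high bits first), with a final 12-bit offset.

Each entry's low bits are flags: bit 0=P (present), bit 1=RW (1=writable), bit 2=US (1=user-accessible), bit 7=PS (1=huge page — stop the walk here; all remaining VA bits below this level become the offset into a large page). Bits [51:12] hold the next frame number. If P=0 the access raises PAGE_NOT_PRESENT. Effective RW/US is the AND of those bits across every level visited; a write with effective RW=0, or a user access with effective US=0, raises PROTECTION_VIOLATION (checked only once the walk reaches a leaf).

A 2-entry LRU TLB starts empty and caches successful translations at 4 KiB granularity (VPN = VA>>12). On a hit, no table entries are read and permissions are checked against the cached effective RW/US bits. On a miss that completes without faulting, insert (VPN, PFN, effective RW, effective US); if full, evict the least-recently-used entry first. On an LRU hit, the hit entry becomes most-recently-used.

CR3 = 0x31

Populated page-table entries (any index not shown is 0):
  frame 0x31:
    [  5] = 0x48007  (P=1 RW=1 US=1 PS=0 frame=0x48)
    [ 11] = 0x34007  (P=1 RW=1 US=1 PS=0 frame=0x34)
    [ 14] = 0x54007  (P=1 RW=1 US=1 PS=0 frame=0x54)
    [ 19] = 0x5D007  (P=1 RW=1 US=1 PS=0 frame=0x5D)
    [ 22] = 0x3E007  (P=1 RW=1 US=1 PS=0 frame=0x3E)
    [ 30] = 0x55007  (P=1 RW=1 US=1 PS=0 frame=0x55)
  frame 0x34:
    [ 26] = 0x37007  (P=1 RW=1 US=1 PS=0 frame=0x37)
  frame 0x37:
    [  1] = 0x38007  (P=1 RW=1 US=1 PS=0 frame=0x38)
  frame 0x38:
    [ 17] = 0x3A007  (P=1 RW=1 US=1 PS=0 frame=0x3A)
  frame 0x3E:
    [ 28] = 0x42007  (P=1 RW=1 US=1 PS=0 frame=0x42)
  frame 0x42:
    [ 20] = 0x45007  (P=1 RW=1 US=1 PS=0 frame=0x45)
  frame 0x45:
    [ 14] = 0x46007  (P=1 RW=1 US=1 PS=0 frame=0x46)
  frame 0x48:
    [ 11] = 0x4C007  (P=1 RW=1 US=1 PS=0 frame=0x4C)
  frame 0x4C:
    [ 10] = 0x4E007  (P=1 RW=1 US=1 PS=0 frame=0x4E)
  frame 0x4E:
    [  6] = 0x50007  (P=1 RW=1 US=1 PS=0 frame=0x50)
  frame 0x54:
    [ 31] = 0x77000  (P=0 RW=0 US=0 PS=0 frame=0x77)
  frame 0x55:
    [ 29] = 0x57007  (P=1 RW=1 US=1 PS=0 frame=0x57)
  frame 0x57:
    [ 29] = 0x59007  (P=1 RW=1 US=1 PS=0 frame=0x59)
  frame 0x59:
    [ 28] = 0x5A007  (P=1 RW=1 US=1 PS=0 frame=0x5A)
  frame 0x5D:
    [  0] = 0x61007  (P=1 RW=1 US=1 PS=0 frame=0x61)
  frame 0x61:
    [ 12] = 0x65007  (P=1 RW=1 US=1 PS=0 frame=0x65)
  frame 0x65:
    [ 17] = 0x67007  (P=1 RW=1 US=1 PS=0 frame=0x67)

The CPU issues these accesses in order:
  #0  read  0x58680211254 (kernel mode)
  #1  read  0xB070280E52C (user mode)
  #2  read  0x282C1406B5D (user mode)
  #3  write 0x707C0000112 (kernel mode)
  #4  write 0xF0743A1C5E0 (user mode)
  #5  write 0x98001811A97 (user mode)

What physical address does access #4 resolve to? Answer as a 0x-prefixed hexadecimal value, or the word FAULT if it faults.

Trace:
#0 VA=0x58680211254 (r,kernel):
  [0] read 0x31 idx=11: raw=0x34007 flags P=1 W=1 U=1 S=0
  [1] read 0x34 idx=26: raw=0x37007 flags P=1 W=1 U=1 S=0
  [2] read 0x37 idx=1: raw=0x38007 flags P=1 W=1 U=1 S=0
  [3] read 0x38 idx=17: raw=0x3A007 flags P=1 W=1 U=1 S=0
  ✓ 0x3A254  — 4 lookups
#1 VA=0xB070280E52C (r,user):
  [0] read 0x31 idx=22: raw=0x3E007 flags P=1 W=1 U=1 S=0
  [1] read 0x3E idx=28: raw=0x42007 flags P=1 W=1 U=1 S=0
  [2] read 0x42 idx=20: raw=0x45007 flags P=1 W=1 U=1 S=0
  [3] read 0x45 idx=14: raw=0x46007 flags P=1 W=1 U=1 S=0
  ✓ 0x4652C  — 4 lookups
#2 VA=0x282C1406B5D (r,user):
  [0] read 0x31 idx=5: raw=0x48007 flags P=1 W=1 U=1 S=0
  [1] read 0x48 idx=11: raw=0x4C007 flags P=1 W=1 U=1 S=0
  [2] read 0x4C idx=10: raw=0x4E007 flags P=1 W=1 U=1 S=0
  [3] read 0x4E idx=6: raw=0x50007 flags P=1 W=1 U=1 S=0
  ✓ 0x50B5D  — 4 lookups
#3 VA=0x707C0000112 (w,kernel):
  [0] read 0x31 idx=14: raw=0x54007 flags P=1 W=1 U=1 S=0
  [1] read 0x54 idx=31: raw=0x77000 flags P=0 W=0 U=0 S=0
  ⇒ fault: PAGE_NOT_PRESENT  — 2 lookups
#4 VA=0xF0743A1C5E0 (w,user):
  [0] read 0x31 idx=30: raw=0x55007 flags P=1 W=1 U=1 S=0
  [1] read 0x55 idx=29: raw=0x57007 flags P=1 W=1 U=1 S=0
  [2] read 0x57 idx=29: raw=0x59007 flags P=1 W=1 U=1 S=0
  [3] read 0x59 idx=28: raw=0x5A007 flags P=1 W=1 U=1 S=0
  ✓ 0x5A5E0  — 4 lookups
#5 VA=0x98001811A97 (w,user):
  [0] read 0x31 idx=19: raw=0x5D007 flags P=1 W=1 U=1 S=0
  [1] read 0x5D idx=0: raw=0x61007 flags P=1 W=1 U=1 S=0
  [2] read 0x61 idx=12: raw=0x65007 flags P=1 W=1 U=1 S=0
  [3] read 0x65 idx=17: raw=0x67007 flags P=1 W=1 U=1 S=0
  ✓ 0x67A97  — 4 lookups

Access #4 PA: 0x5A5E0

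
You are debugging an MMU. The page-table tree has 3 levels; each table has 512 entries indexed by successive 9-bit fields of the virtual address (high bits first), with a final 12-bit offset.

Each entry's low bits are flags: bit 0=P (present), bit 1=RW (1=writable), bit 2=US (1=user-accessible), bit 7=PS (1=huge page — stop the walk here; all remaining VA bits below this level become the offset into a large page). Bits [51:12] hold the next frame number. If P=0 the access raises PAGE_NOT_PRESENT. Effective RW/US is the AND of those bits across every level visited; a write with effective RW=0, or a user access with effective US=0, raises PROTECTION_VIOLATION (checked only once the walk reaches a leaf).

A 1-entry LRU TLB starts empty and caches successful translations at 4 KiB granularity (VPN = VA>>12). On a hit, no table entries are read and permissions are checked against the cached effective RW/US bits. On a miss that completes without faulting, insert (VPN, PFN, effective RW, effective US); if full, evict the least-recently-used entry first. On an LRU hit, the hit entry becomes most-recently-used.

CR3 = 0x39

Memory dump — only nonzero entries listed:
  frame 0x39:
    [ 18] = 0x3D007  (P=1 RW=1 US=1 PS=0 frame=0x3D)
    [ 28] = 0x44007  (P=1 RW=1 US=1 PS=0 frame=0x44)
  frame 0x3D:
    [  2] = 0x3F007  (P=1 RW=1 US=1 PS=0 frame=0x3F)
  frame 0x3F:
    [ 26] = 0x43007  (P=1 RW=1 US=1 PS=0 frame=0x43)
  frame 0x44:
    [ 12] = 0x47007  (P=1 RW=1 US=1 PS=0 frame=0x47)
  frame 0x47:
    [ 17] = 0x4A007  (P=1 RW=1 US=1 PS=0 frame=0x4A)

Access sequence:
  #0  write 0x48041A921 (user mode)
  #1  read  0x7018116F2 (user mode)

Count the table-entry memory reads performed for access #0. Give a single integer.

Per-access translation:
#0 VA=0x48041A921 (w,user):
  L0 @0x39[18] → 0x3D007  P=1,RW=1,US=1,PS=0
  L1 @0x3D[2] → 0x3F007  P=1,RW=1,US=1,PS=0
  L2 @0x3F[26] → 0x43007  P=1,RW=1,US=1,PS=0
  ✓ 0x43921  — 3 lookups
#1 VA=0x7018116F2 (r,user):
  L0 @0x39[28] → 0x44007  P=1,RW=1,US=1,PS=0
  L1 @0x44[12] → 0x47007  P=1,RW=1,US=1,PS=0
  L2 @0x47[17] → 0x4A007  P=1,RW=1,US=1,PS=0
  ✓ 0x4A6F2  — 3 lookups

Entries read for #0: 3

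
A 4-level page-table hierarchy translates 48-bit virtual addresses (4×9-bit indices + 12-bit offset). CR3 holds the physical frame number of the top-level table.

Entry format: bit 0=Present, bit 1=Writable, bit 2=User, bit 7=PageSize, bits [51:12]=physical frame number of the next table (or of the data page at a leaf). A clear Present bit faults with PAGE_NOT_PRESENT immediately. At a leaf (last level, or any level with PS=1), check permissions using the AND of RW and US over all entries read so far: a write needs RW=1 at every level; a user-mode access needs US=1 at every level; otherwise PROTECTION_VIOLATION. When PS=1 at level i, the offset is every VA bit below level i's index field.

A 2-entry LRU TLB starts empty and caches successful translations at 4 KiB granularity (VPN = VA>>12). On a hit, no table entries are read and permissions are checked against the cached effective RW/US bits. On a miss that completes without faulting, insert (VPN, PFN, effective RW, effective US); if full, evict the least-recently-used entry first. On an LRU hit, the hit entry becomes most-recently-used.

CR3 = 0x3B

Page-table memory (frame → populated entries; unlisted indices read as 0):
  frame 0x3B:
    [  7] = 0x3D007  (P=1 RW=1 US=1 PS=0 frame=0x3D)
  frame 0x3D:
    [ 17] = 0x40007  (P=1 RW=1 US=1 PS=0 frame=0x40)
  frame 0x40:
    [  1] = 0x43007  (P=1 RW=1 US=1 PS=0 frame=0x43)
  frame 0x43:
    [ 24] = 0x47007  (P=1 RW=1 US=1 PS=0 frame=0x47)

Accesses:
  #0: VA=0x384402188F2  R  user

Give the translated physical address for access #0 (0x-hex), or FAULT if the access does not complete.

Walk each access:
#0 VA=0x384402188F2 (r,user):
  L0 @0x3B[7] → 0x3D007  P=1,RW=1,US=1,PS=0
  L1 @0x3D[17] → 0x40007  P=1,RW=1,US=1,PS=0
  L2 @0x40[1] → 0x43007  P=1,RW=1,US=1,PS=0
  L3 @0x43[24] → 0x47007  P=1,RW=1,US=1,PS=0
  ✓ 0x478F2  — 4 lookups

Access #0 PA: 0x478F2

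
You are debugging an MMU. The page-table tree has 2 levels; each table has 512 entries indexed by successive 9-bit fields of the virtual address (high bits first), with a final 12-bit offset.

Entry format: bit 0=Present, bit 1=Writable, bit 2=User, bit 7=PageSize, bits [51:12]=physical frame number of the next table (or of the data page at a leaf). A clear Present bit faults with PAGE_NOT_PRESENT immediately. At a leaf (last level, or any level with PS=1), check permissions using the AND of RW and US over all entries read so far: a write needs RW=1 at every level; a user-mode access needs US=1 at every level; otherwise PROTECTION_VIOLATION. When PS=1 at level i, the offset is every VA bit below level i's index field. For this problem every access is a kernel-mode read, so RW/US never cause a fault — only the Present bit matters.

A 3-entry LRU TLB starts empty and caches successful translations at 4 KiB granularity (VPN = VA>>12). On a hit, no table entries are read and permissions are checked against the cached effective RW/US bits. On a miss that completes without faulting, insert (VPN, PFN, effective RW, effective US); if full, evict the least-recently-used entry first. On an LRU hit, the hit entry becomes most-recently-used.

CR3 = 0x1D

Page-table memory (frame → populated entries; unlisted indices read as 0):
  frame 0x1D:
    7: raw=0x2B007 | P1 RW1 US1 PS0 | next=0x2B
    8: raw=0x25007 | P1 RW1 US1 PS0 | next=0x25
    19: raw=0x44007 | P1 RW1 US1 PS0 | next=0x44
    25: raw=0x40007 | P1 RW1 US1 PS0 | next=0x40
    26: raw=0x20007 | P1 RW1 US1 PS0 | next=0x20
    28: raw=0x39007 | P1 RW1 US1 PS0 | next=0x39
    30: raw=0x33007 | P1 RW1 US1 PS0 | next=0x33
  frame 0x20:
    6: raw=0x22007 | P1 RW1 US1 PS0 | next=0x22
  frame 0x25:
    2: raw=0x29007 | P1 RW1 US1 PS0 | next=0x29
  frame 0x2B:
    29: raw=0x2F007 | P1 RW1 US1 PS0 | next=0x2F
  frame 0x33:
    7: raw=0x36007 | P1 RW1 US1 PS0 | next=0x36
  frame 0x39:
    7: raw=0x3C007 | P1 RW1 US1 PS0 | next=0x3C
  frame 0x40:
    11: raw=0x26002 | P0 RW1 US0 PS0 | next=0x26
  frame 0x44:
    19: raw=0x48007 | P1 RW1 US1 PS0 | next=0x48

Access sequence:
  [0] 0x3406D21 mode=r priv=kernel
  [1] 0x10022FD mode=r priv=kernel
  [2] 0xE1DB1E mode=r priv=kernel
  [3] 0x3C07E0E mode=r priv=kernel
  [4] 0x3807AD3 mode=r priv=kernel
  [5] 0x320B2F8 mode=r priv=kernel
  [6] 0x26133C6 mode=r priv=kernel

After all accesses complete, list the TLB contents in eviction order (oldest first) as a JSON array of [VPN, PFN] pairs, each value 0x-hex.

Trace:
#0 VA=0x3406D21 (r,kernel):
  L0: frame=0x1D idx=26 entry=0x20007 [P=1 RW=1 US=1 PS=0]
  L1: frame=0x20 idx=6 entry=0x22007 [P=1 RW=1 US=1 PS=0]
  ✓ 0x22D21  — 2 lookups
#1 VA=0x10022FD (r,kernel):
  L0: frame=0x1D idx=8 entry=0x25007 [P=1 RW=1 US=1 PS=0]
  L1: frame=0x25 idx=2 entry=0x29007 [P=1 RW=1 US=1 PS=0]
  ✓ 0x292FD  — 2 lookups
#2 VA=0xE1DB1E (r,kernel):
  L0: frame=0x1D idx=7 entry=0x2B007 [P=1 RW=1 US=1 PS=0]
  L1: frame=0x2B idx=29 entry=0x2F007 [P=1 RW=1 US=1 PS=0]
  ✓ 0x2FB1E  — 2 lookups
#3 VA=0x3C07E0E (r,kernel):
  L0: frame=0x1D idx=30 entry=0x33007 [P=1 RW=1 US=1 PS=0]
  L1: frame=0x33 idx=7 entry=0x36007 [P=1 RW=1 US=1 PS=0]
  ✓ 0x36E0E  — 2 lookups
#4 VA=0x3807AD3 (r,kernel):
  L0: frame=0x1D idx=28 entry=0x39007 [P=1 RW=1 US=1 PS=0]
  L1: frame=0x39 idx=7 entry=0x3C007 [P=1 RW=1 US=1 PS=0]
  ✓ 0x3CAD3  — 2 lookups
#5 VA=0x320B2F8 (r,kernel):
  L0: frame=0x1D idx=25 entry=0x40007 [P=1 RW=1 US=1 PS=0]
  L1: frame=0x40 idx=11 entry=0x26002 [P=0 RW=1 US=0 PS=0]
  ✗ PAGE_NOT_PRESENT  [2 reads]
#6 VA=0x26133C6 (r,kernel):
  L0: frame=0x1D idx=19 entry=0x44007 [P=1 RW=1 US=1 PS=0]
  L1: frame=0x44 idx=19 entry=0x48007 [P=1 RW=1 US=1 PS=0]
  ✓ 0x483C6  — 2 lookups

TLB: [["0x3C07", "0x36"], ["0x3807", "0x3C"], ["0x2613", "0x48"]]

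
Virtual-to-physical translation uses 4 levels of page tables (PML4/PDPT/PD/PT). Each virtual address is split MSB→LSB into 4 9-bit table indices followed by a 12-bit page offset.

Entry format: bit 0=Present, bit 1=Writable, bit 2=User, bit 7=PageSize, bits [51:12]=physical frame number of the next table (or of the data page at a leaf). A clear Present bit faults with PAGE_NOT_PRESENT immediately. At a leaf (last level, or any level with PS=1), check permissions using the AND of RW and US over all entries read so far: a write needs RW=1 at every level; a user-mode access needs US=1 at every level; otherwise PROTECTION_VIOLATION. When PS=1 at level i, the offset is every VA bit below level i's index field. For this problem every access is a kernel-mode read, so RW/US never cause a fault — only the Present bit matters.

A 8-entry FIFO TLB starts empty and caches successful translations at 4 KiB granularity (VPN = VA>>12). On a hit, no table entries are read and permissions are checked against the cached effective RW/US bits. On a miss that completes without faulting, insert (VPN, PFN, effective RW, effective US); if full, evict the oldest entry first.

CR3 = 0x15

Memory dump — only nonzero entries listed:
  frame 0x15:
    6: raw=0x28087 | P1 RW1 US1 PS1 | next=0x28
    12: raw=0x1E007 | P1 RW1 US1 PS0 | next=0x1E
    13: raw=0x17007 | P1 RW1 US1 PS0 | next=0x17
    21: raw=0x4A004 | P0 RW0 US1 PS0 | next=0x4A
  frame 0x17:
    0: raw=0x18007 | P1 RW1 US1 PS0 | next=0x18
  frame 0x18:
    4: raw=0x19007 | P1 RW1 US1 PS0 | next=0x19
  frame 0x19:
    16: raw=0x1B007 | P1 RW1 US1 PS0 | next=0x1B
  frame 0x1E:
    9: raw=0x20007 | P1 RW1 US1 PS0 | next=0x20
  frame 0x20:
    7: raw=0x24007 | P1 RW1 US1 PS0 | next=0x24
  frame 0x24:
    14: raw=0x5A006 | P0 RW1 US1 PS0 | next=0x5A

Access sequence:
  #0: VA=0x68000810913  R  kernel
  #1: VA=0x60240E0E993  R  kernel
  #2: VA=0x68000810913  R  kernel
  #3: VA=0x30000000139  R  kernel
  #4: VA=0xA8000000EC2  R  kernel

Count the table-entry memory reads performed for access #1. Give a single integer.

Trace:
#0 VA=0x68000810913 (r,kernel):
  [0] read 0x15 idx=13: raw=0x17007 flags P=1 W=1 U=1 S=0
  [1] read 0x17 idx=0: raw=0x18007 flags P=1 W=1 U=1 S=0
  [2] read 0x18 idx=4: raw=0x19007 flags P=1 W=1 U=1 S=0
  [3] read 0x19 idx=16: raw=0x1B007 flags P=1 W=1 U=1 S=0
  ⇒ phys 0x1B913  [4 reads]
#1 VA=0x60240E0E993 (r,kernel):
  [0] read 0x15 idx=12: raw=0x1E007 flags P=1 W=1 U=1 S=0
  [1] read 0x1E idx=9: raw=0x20007 flags P=1 W=1 U=1 S=0
  [2] read 0x20 idx=7: raw=0x24007 flags P=1 W=1 U=1 S=0
  [3] read 0x24 idx=14: raw=0x5A006 flags P=0 W=1 U=1 S=0
  → PAGE_NOT_PRESENT  (4 entries read)
#2 VA=0x68000810913 (r,kernel):
  TLB hit vpn=0x68000810 → PA=0x1B913
#3 VA=0x30000000139 (r,kernel):
  [0] read 0x15 idx=6: raw=0x28087 flags P=1 W=1 U=1 S=1
  ⇒ phys 0x28139 (huge @L0)  [1 reads]
#4 VA=0xA8000000EC2 (r,kernel):
  [0] read 0x15 idx=21: raw=0x4A004 flags P=0 W=0 U=1 S=0
  → PAGE_NOT_PRESENT  (1 entries read)

Entries read for #1: 4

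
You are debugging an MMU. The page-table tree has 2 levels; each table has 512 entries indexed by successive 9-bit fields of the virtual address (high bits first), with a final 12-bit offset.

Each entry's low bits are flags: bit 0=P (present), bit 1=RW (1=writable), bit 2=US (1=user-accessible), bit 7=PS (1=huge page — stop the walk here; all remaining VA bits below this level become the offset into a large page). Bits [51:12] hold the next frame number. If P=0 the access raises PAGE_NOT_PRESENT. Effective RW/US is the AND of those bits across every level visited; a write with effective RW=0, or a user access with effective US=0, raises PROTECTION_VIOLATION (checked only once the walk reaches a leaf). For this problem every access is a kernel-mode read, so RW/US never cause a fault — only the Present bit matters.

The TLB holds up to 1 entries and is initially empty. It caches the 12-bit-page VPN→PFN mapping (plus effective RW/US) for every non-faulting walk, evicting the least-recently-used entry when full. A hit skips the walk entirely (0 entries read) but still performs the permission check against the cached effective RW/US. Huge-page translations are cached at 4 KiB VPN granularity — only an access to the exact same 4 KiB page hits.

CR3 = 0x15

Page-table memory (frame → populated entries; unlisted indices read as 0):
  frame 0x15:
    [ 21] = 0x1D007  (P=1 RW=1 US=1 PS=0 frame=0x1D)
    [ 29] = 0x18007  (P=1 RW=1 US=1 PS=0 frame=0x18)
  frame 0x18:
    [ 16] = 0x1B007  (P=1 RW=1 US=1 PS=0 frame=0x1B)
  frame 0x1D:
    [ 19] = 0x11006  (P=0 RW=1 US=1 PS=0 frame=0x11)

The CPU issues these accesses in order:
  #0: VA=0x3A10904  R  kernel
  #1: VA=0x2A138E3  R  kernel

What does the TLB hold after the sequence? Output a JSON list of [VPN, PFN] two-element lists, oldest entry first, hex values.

Trace:
#0 VA=0x3A10904 (r,kernel):
  L0 @0x15[29] → 0x18007  P=1,RW=1,US=1,PS=0
  L1 @0x18[16] → 0x1B007  P=1,RW=1,US=1,PS=0
  ⇒ phys 0x1B904  [2 reads]
#1 VA=0x2A138E3 (r,kernel):
  L0 @0x15[21] → 0x1D007  P=1,RW=1,US=1,PS=0
  L1 @0x1D[19] → 0x11006  P=0,RW=1,US=1,PS=0
  ✗ PAGE_NOT_PRESENT  [2 reads]

TLB: [["0x3A10", "0x1B"]]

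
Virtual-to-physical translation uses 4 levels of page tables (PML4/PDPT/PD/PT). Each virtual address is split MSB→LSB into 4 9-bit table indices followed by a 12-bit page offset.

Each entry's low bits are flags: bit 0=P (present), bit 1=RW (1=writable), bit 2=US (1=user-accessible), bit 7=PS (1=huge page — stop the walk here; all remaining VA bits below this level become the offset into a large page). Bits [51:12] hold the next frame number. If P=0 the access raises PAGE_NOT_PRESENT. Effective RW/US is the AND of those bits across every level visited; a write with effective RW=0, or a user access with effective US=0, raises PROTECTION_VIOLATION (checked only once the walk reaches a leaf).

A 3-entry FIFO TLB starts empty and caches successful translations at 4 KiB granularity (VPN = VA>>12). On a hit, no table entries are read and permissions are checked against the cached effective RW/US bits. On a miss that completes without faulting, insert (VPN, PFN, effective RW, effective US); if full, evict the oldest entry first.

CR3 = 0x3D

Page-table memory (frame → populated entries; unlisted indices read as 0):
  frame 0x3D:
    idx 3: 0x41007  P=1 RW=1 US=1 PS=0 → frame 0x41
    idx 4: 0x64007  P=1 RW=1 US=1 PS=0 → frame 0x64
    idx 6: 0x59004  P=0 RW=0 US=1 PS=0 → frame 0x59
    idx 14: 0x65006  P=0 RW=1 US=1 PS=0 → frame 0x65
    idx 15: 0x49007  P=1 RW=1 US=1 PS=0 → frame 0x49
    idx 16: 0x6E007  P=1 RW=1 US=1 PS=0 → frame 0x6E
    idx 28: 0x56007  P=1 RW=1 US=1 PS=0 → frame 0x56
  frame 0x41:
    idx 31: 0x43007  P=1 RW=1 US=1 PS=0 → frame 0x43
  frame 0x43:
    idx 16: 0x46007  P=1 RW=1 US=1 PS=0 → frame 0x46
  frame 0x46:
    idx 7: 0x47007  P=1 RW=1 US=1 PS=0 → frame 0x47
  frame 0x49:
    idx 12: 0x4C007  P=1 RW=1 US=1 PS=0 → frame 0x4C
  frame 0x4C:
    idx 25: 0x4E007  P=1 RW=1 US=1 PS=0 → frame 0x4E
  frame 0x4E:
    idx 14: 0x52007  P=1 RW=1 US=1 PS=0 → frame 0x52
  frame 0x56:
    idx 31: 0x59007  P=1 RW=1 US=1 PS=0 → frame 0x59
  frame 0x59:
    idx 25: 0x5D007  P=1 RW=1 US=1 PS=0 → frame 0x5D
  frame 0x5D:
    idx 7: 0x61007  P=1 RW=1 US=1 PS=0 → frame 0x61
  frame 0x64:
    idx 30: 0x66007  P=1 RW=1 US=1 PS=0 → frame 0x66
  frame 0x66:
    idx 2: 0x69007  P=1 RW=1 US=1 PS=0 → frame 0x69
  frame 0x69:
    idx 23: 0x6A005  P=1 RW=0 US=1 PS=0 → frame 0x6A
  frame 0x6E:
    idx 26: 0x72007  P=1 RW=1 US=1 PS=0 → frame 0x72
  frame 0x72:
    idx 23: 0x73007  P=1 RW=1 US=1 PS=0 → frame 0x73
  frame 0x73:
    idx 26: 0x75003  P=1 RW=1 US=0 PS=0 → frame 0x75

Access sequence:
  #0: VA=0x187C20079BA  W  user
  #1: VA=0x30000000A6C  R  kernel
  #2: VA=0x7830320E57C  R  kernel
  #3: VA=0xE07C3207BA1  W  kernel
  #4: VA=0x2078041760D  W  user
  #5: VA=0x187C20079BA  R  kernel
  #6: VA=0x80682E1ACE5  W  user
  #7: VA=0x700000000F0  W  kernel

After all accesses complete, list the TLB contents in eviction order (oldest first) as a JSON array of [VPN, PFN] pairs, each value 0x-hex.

Walk each access:
#0 VA=0x187C20079BA (w,user):
  [0] read 0x3D idx=3: raw=0x41007 flags P=1 W=1 U=1 S=0
  [1] read 0x41 idx=31: raw=0x43007 flags P=1 W=1 U=1 S=0
  [2] read 0x43 idx=16: raw=0x46007 flags P=1 W=1 U=1 S=0
  [3] read 0x46 idx=7: raw=0x47007 flags P=1 W=1 U=1 S=0
  ⇒ phys 0x479BA  [4 reads]
#1 VA=0x30000000A6C (r,kernel):
  [0] read 0x3D idx=6: raw=0x59004 flags P=0 W=0 U=1 S=0
  ✗ PAGE_NOT_PRESENT  [1 reads]
#2 VA=0x7830320E57C (r,kernel):
  [0] read 0x3D idx=15: raw=0x49007 flags P=1 W=1 U=1 S=0
  [1] read 0x49 idx=12: raw=0x4C007 flags P=1 W=1 U=1 S=0
  [2] read 0x4C idx=25: raw=0x4E007 flags P=1 W=1 U=1 S=0
  [3] read 0x4E idx=14: raw=0x52007 flags P=1 W=1 U=1 S=0
  ⇒ phys 0x5257C  [4 reads]
#3 VA=0xE07C3207BA1 (w,kernel):
  [0] read 0x3D idx=28: raw=0x56007 flags P=1 W=1 U=1 S=0
  [1] read 0x56 idx=31: raw=0x59007 flags P=1 W=1 U=1 S=0
  [2] read 0x59 idx=25: raw=0x5D007 flags P=1 W=1 U=1 S=0
  [3] read 0x5D idx=7: raw=0x61007 flags P=1 W=1 U=1 S=0
  ⇒ phys 0x61BA1  [4 reads]
#4 VA=0x2078041760D (w,user):
  [0] read 0x3D idx=4: raw=0x64007 flags P=1 W=1 U=1 S=0
  [1] read 0x64 idx=30: raw=0x66007 flags P=1 W=1 U=1 S=0
  [2] read 0x66 idx=2: raw=0x69007 flags P=1 W=1 U=1 S=0
  [3] read 0x69 idx=23: raw=0x6A005 flags P=1 W=0 U=1 S=0
  ✗ PROTECTION_VIOLATION  [4 reads]
#5 VA=0x187C20079BA (r,kernel):
  TLB hit vpn=0x187C2007 → PA=0x479BA
#6 VA=0x80682E1ACE5 (w,user):
  [0] read 0x3D idx=16: raw=0x6E007 flags P=1 W=1 U=1 S=0
  [1] read 0x6E idx=26: raw=0x72007 flags P=1 W=1 U=1 S=0
  [2] read 0x72 idx=23: raw=0x73007 flags P=1 W=1 U=1 S=0
  [3] read 0x73 idx=26: raw=0x75003 flags P=1 W=1 U=0 S=0
  ✗ PROTECTION_VIOLATION  [4 reads]
#7 VA=0x700000000F0 (w,kernel):
  [0] read 0x3D idx=14: raw=0x65006 flags P=0 W=1 U=1 S=0
  ✗ PAGE_NOT_PRESENT  [1 reads]

TLB: [["0x187C2007", "0x47"], ["0x7830320E", "0x52"], ["0xE07C3207", "0x61"]]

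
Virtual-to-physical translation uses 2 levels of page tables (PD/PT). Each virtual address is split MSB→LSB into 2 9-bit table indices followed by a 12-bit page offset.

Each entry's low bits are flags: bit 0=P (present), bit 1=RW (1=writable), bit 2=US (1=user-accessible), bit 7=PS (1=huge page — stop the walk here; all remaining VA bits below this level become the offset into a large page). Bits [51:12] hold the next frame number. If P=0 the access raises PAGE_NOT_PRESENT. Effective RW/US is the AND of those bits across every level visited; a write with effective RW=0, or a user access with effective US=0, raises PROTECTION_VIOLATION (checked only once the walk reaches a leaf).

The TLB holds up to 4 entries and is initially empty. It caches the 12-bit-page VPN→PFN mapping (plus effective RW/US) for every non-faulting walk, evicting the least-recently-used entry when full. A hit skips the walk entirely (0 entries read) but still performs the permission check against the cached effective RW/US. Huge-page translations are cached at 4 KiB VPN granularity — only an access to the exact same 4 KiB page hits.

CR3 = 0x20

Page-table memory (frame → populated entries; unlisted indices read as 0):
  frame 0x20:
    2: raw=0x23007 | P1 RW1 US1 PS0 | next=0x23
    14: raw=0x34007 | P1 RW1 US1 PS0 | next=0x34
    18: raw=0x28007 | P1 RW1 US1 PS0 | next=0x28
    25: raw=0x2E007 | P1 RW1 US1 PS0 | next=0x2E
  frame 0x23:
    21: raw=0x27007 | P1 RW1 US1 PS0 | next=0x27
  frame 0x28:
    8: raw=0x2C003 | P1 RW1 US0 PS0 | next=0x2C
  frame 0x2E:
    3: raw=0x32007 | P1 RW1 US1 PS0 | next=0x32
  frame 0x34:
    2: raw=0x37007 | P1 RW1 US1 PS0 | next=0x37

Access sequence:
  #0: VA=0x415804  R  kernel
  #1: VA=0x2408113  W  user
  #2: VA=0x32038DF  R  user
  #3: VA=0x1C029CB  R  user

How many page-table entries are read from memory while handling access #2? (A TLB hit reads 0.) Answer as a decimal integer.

Walk each access:
#0 VA=0x415804 (r,kernel):
  [0] read 0x20 idx=2: raw=0x23007 flags P=1 W=1 U=1 S=0
  [1] read 0x23 idx=21: raw=0x27007 flags P=1 W=1 U=1 S=0
  → PA=0x27804  (2 entries read)
#1 VA=0x2408113 (w,user):
  [0] read 0x20 idx=18: raw=0x28007 flags P=1 W=1 U=1 S=0
  [1] read 0x28 idx=8: raw=0x2C003 flags P=1 W=1 U=0 S=0
  ⇒ fault: PROTECTION_VIOLATION  — 2 lookups
#2 VA=0x32038DF (r,user):
  [0] read 0x20 idx=25: raw=0x2E007 flags P=1 W=1 U=1 S=0
  [1] read 0x2E idx=3: raw=0x32007 flags P=1 W=1 U=1 S=0
  → PA=0x328DF  (2 entries read)
#3 VA=0x1C029CB (r,user):
  [0] read 0x20 idx=14: raw=0x34007 flags P=1 W=1 U=1 S=0
  [1] read 0x34 idx=2: raw=0x37007 flags P=1 W=1 U=1 S=0
  → PA=0x379CB  (2 entries read)

Entries read for #2: 2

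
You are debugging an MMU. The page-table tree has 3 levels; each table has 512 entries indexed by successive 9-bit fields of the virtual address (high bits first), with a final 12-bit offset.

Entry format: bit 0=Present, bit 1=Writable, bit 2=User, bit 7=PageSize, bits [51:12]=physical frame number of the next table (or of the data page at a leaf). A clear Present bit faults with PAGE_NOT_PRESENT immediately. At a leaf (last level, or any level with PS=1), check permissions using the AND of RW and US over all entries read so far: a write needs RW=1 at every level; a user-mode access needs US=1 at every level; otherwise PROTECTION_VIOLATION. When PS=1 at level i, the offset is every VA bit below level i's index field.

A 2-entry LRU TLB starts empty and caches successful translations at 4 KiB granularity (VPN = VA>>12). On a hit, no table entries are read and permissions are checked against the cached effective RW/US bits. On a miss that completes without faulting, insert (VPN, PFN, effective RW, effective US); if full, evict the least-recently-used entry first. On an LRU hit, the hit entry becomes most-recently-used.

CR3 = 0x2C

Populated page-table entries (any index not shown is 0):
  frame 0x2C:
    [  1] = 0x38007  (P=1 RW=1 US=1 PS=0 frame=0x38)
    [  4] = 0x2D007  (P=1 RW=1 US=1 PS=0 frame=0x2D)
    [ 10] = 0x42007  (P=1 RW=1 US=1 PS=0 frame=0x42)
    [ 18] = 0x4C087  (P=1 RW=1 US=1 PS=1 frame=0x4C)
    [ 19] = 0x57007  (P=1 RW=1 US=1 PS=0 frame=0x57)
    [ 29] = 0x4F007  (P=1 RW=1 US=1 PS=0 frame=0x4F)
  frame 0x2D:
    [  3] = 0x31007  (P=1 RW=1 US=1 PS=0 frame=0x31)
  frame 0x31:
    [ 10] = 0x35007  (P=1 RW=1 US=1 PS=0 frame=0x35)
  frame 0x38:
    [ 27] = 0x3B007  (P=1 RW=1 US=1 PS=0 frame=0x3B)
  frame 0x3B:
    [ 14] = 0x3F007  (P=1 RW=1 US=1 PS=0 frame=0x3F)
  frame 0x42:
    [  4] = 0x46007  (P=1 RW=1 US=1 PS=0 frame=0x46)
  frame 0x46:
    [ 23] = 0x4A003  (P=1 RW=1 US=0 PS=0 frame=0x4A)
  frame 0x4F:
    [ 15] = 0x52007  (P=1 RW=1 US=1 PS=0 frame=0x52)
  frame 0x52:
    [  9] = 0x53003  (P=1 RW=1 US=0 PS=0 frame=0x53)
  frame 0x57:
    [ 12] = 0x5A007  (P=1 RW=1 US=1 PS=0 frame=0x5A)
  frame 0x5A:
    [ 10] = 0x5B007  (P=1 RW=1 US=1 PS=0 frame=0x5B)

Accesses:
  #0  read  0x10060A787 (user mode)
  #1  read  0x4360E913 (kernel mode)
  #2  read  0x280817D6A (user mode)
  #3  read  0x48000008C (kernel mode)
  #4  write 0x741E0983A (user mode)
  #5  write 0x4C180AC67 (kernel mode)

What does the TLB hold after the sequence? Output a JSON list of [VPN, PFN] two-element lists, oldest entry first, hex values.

Per-access translation:
#0 VA=0x10060A787 (r,user):
  L0 @0x2C[4] → 0x2D007  P=1,RW=1,US=1,PS=0
  L1 @0x2D[3] → 0x31007  P=1,RW=1,US=1,PS=0
  L2 @0x31[10] → 0x35007  P=1,RW=1,US=1,PS=0
  → PA=0x35787  (3 entries read)
#1 VA=0x4360E913 (r,kernel):
  L0 @0x2C[1] → 0x38007  P=1,RW=1,US=1,PS=0
  L1 @0x38[27] → 0x3B007  P=1,RW=1,US=1,PS=0
  L2 @0x3B[14] → 0x3F007  P=1,RW=1,US=1,PS=0
  → PA=0x3F913  (3 entries read)
#2 VA=0x280817D6A (r,user):
  L0 @0x2C[10] → 0x42007  P=1,RW=1,US=1,PS=0
  L1 @0x42[4] → 0x46007  P=1,RW=1,US=1,PS=0
  L2 @0x46[23] → 0x4A003  P=1,RW=1,US=0,PS=0
  ✗ PROTECTION_VIOLATION  [3 reads]
#3 VA=0x48000008C (r,kernel):
  L0 @0x2C[18] → 0x4C087  P=1,RW=1,US=1,PS=1
  → PA=0x4C08C (huge @L0)  (1 entries read)
#4 VA=0x741E0983A (w,user):
  L0 @0x2C[29] → 0x4F007  P=1,RW=1,US=1,PS=0
  L1 @0x4F[15] → 0x52007  P=1,RW=1,US=1,PS=0
  L2 @0x52[9] → 0x53003  P=1,RW=1,US=0,PS=0
  ✗ PROTECTION_VIOLATION  [3 reads]
#5 VA=0x4C180AC67 (w,kernel):
  L0 @0x2C[19] → 0x57007  P=1,RW=1,US=1,PS=0
  L1 @0x57[12] → 0x5A007  P=1,RW=1,US=1,PS=0
  L2 @0x5A[10] → 0x5B007  P=1,RW=1,US=1,PS=0
  → PA=0x5BC67  (3 entries read)

TLB: [["0x480000", "0x4C"], ["0x4C180A", "0x5B"]]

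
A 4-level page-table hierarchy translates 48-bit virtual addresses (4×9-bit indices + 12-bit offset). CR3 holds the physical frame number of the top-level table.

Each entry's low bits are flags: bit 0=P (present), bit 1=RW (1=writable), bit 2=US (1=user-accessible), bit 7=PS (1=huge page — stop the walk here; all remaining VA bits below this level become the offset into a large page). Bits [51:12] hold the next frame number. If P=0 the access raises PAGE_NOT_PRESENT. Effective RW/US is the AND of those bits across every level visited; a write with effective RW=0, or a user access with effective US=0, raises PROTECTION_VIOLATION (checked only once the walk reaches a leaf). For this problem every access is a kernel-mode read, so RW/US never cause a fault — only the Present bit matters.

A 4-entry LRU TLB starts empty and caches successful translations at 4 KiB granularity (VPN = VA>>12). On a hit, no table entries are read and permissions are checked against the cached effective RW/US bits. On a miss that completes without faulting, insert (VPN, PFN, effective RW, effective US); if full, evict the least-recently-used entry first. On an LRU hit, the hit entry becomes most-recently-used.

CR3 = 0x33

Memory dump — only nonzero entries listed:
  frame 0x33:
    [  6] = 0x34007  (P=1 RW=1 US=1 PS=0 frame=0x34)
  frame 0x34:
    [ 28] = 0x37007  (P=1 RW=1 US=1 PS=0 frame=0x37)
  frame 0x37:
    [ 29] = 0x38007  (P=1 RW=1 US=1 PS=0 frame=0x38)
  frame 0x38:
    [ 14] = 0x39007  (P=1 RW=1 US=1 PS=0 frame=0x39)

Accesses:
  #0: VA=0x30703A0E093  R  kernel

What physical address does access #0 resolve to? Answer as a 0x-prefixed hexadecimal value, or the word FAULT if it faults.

Per-access translation:
#0 VA=0x30703A0E093 (r,kernel):
  [0] read 0x33 idx=6: raw=0x34007 flags P=1 W=1 U=1 S=0
  [1] read 0x34 idx=28: raw=0x37007 flags P=1 W=1 U=1 S=0
  [2] read 0x37 idx=29: raw=0x38007 flags P=1 W=1 U=1 S=0
  [3] read 0x38 idx=14: raw=0x39007 flags P=1 W=1 U=1 S=0
  → PA=0x39093  (4 entries read)

Access #0 PA: 0x39093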